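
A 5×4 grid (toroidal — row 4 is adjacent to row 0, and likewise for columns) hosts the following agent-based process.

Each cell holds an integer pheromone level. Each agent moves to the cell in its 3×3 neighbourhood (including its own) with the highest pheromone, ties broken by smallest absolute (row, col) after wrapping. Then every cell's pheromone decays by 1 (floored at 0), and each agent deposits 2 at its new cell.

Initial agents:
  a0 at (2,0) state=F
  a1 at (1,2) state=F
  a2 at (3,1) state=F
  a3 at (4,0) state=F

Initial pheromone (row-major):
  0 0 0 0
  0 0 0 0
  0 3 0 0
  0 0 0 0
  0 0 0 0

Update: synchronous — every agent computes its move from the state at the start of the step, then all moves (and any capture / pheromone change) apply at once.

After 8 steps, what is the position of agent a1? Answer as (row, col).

(2, 1)

t=1: a0@(2,1) a1@(2,1) a2@(2,1) a3@(0,0) | pheromone: 2 0 0 0 / 0 0 0 0 / 0 8 0 0 / 0 0 0 0 / 0 0 0 0
t=2: a0@(2,1) a1@(2,1) a2@(2,1) a3@(0,0) | pheromone: 3 0 0 0 / 0 0 0 0 / 0 13 0 0 / 0 0 0 0 / 0 0 0 0
t=3: a0@(2,1) a1@(2,1) a2@(2,1) a3@(0,0) | pheromone: 4 0 0 0 / 0 0 0 0 / 0 18 0 0 / 0 0 0 0 / 0 0 0 0
t=4: a0@(2,1) a1@(2,1) a2@(2,1) a3@(0,0) | pheromone: 5 0 0 0 / 0 0 0 0 / 0 23 0 0 / 0 0 0 0 / 0 0 0 0
t=5: a0@(2,1) a1@(2,1) a2@(2,1) a3@(0,0) | pheromone: 6 0 0 0 / 0 0 0 0 / 0 28 0 0 / 0 0 0 0 / 0 0 0 0
t=6: a0@(2,1) a1@(2,1) a2@(2,1) a3@(0,0) | pheromone: 7 0 0 0 / 0 0 0 0 / 0 33 0 0 / 0 0 0 0 / 0 0 0 0
t=7: a0@(2,1) a1@(2,1) a2@(2,1) a3@(0,0) | pheromone: 8 0 0 0 / 0 0 0 0 / 0 38 0 0 / 0 0 0 0 / 0 0 0 0
t=8: a0@(2,1) a1@(2,1) a2@(2,1) a3@(0,0) | pheromone: 9 0 0 0 / 0 0 0 0 / 0 43 0 0 / 0 0 0 0 / 0 0 0 0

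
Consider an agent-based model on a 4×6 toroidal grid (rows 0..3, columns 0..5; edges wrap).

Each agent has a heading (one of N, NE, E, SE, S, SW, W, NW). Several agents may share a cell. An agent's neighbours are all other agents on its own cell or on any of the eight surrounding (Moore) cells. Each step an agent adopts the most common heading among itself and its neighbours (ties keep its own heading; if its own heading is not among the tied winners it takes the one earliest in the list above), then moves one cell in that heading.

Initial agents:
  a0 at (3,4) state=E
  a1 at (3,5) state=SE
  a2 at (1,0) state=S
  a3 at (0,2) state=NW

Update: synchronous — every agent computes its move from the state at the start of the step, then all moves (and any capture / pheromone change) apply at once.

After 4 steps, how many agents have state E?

1

t=1: a0@(3,5):E a1@(0,0):SE a2@(2,0):S a3@(3,1):NW
t=2: a0@(3,0):E a1@(1,1):SE a2@(3,0):S a3@(2,0):NW
t=3: a0@(3,1):E a1@(2,2):SE a2@(0,0):S a3@(1,5):NW
t=4: a0@(3,2):E a1@(3,3):SE a2@(1,0):S a3@(0,4):NW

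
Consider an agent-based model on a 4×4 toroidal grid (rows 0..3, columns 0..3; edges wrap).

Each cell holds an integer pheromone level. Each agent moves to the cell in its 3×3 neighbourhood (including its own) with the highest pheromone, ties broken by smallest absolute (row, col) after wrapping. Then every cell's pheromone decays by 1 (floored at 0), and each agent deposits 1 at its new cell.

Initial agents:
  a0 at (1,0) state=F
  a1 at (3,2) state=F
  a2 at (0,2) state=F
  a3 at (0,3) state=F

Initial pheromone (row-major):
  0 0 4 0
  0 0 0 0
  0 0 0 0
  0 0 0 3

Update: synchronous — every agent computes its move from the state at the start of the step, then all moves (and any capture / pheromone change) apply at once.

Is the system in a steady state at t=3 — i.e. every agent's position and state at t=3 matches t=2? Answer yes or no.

no

t=1: a0@(0,0) a1@(0,2) a2@(0,2) a3@(0,2) | pheromone: 1 0 6 0 / 0 0 0 0 / 0 0 0 0 / 0 0 0 2
t=2: a0@(3,3) a1@(0,2) a2@(0,2) a3@(0,2) | pheromone: 0 0 8 0 / 0 0 0 0 / 0 0 0 0 / 0 0 0 2
t=3: a0@(0,2) a1@(0,2) a2@(0,2) a3@(0,2) | pheromone: 0 0 11 0 / 0 0 0 0 / 0 0 0 0 / 0 0 0 1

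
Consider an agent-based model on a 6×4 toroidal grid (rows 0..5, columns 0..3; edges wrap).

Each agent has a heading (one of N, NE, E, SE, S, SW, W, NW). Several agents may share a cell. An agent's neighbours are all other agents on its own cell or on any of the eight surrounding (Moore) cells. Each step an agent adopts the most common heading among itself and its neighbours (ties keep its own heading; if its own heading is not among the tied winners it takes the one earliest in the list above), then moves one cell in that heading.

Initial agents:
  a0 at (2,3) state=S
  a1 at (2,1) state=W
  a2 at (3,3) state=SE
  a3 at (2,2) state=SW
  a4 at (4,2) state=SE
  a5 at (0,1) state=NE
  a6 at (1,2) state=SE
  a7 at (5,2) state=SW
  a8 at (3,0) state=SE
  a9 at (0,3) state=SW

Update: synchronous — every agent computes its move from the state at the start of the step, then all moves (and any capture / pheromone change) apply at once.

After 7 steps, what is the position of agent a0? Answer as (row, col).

t=1: a0@(3,0):SE a1@(3,2):SE a2@(4,0):SE a3@(3,3):SE a4@(5,3):SE a5@(5,2):NE a6@(2,1):SW a7@(0,1):SW a8@(4,1):SE a9@(1,2):SW
t=2: a0@(4,1):SE a1@(4,3):SE a2@(5,1):SE a3@(4,0):SE a4@(0,0):SE a5@(0,3):SE a6@(3,0):SW a7@(1,0):SW a8@(5,2):SE a9@(2,1):SW
t=3: a0@(5,2):SE a1@(5,0):SE a2@(0,2):SE a3@(5,1):SE a4@(1,1):SE a5@(1,0):SE a6@(4,1):SE a7@(2,3):SW a8@(0,3):SE a9@(3,0):SW
t=4: a0@(0,3):SE a1@(0,1):SE a2@(1,3):SE a3@(0,2):SE a4@(2,2):SE a5@(2,1):SE a6@(5,2):SE a7@(3,2):SW a8@(1,0):SE a9@(4,3):SW
t=5: a0@(1,0):SE a1@(1,2):SE a2@(2,0):SE a3@(1,3):SE a4@(3,3):SE a5@(3,2):SE a6@(0,3):SE a7@(4,1):SW a8@(2,1):SE a9@(5,2):SW
t=6: a0@(2,1):SE a1@(2,3):SE a2@(3,1):SE a3@(2,0):SE a4@(4,0):SE a5@(4,3):SE a6@(1,0):SE a7@(5,0):SW a8@(3,2):SE a9@(0,1):SW
t=7: a0@(3,2):SE a1@(3,0):SE a2@(4,2):SE a3@(3,1):SE a4@(5,1):SE a5@(5,0):SE a6@(2,1):SE a7@(0,3):SW a8@(4,3):SE a9@(1,0):SW

(3, 2)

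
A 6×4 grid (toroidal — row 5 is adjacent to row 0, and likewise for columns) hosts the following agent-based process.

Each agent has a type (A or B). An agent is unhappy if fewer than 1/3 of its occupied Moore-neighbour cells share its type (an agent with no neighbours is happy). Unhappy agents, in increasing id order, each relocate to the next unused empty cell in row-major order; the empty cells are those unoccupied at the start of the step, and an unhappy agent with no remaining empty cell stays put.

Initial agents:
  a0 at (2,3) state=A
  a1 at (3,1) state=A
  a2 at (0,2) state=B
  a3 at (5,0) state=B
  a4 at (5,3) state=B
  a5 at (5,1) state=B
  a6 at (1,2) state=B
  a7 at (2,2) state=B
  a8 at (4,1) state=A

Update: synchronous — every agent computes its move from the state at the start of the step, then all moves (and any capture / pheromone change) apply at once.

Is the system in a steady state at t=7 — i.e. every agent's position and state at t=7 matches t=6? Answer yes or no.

t=1: a0@(0,0):A a1@(3,1):A a2@(0,2):B a3@(5,0):B a4@(5,3):B a5@(5,1):B a6@(1,2):B a7@(2,2):B a8@(4,1):A
t=2: a0@(0,1):A a1@(3,1):A a2@(0,2):B a3@(5,0):B a4@(5,3):B a5@(5,1):B a6@(1,2):B a7@(2,2):B a8@(4,1):A
t=3: a0@(0,0):A a1@(3,1):A a2@(0,2):B a3@(5,0):B a4@(5,3):B a5@(5,1):B a6@(1,2):B a7@(2,2):B a8@(4,1):A
t=4: a0@(0,1):A a1@(3,1):A a2@(0,2):B a3@(5,0):B a4@(5,3):B a5@(5,1):B a6@(1,2):B a7@(2,2):B a8@(4,1):A
t=5: a0@(0,0):A a1@(3,1):A a2@(0,2):B a3@(5,0):B a4@(5,3):B a5@(5,1):B a6@(1,2):B a7@(2,2):B a8@(4,1):A
t=6: a0@(0,1):A a1@(3,1):A a2@(0,2):B a3@(5,0):B a4@(5,3):B a5@(5,1):B a6@(1,2):B a7@(2,2):B a8@(4,1):A
t=7: a0@(0,0):A a1@(3,1):A a2@(0,2):B a3@(5,0):B a4@(5,3):B a5@(5,1):B a6@(1,2):B a7@(2,2):B a8@(4,1):A

no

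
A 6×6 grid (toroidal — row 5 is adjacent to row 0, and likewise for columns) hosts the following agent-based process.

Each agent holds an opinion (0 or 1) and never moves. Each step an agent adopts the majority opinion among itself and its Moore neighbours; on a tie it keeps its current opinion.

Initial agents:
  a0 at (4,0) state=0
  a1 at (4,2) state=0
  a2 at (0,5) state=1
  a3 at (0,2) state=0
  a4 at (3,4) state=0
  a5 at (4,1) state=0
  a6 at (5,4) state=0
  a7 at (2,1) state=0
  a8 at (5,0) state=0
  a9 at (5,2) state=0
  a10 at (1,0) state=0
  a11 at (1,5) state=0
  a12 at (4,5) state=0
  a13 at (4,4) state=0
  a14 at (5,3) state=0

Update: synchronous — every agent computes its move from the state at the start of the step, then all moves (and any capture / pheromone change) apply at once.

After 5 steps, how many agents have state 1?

0

t=1: a0@(4,0):0 a1@(4,2):0 a2@(0,5):0 a3@(0,2):0 a4@(3,4):0 a5@(4,1):0 a6@(5,4):0 a7@(2,1):0 a8@(5,0):0 a9@(5,2):0 a10@(1,0):0 a11@(1,5):0 a12@(4,5):0 a13@(4,4):0 a14@(5,3):0
t=2: (unchanged — steady state)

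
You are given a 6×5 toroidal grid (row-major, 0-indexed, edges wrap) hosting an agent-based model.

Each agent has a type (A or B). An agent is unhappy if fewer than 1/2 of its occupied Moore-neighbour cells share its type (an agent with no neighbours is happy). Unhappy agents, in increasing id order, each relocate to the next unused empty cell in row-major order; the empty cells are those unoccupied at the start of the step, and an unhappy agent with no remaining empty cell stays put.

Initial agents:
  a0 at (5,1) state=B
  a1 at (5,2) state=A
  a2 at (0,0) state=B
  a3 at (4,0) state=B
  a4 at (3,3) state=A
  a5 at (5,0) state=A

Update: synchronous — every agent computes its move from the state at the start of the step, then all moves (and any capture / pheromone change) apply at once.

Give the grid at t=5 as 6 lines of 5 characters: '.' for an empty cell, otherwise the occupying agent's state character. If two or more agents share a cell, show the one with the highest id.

t=1: a0@(5,1):B a1@(0,1):A a2@(0,0):B a3@(4,0):B a4@(3,3):A a5@(0,2):A
t=2: a0@(5,1):B a1@(0,3):A a2@(0,0):B a3@(4,0):B a4@(3,3):A a5@(0,2):A
t=3: (unchanged — steady state)

B.AA.
.....
.....
...A.
B....
.B...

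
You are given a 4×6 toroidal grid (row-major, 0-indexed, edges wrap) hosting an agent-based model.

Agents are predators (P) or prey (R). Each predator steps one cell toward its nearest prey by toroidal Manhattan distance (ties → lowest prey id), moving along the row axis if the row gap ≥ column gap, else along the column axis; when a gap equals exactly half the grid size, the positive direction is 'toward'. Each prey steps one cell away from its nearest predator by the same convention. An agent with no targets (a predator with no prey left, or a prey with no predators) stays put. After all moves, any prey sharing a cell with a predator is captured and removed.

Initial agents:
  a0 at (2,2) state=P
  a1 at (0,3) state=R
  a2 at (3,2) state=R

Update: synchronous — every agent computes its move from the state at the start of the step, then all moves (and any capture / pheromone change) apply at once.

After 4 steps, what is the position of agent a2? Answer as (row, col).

(0, 1)

t=1: a0@(3,2):P a1@(3,3):R a2@(0,2):R
t=2: a0@(3,3):P a1@(3,4):R a2@(1,2):R
t=3: a0@(3,4):P a1@(3,5):R a2@(0,2):R
t=4: a0@(3,5):P a1@(3,0):R a2@(0,1):R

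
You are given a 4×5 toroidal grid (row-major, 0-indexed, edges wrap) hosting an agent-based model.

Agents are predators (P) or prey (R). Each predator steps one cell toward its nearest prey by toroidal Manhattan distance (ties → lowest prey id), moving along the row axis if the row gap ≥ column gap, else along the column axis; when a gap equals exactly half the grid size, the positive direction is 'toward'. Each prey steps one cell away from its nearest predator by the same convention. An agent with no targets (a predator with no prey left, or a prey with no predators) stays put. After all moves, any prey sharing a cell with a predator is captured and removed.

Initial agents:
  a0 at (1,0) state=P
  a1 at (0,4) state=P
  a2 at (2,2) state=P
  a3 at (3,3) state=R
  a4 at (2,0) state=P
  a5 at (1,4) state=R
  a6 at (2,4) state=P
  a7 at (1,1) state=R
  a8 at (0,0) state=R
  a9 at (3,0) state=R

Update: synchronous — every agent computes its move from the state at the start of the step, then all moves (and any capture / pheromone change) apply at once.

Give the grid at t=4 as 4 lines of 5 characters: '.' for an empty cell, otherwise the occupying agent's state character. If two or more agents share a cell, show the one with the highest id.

.....
RP...
.....
R..R.

t=1: a0@(1,4):P a1@(1,4):P a2@(3,2):P a3@(2,3):R a4@(3,0):P a5@(1,3):R a6@(1,4):P a7@(1,2):R a9@(0,0):R
t=2: a0@(1,3):P a1@(1,3):P a2@(2,2):P a3@(3,3):R a4@(0,0):P a5@(1,2):R a6@(1,3):P a7@(1,1):R a9@(1,0):R
t=3: a0@(1,2):P a1@(1,2):P a2@(1,2):P a3@(2,3):R a4@(1,0):P a5@(1,1):R a6@(1,2):P a9@(2,0):R
t=4: a0@(1,1):P a1@(1,1):P a2@(1,1):P a3@(3,3):R a4@(1,1):P a5@(1,0):R a6@(1,1):P a9@(3,0):R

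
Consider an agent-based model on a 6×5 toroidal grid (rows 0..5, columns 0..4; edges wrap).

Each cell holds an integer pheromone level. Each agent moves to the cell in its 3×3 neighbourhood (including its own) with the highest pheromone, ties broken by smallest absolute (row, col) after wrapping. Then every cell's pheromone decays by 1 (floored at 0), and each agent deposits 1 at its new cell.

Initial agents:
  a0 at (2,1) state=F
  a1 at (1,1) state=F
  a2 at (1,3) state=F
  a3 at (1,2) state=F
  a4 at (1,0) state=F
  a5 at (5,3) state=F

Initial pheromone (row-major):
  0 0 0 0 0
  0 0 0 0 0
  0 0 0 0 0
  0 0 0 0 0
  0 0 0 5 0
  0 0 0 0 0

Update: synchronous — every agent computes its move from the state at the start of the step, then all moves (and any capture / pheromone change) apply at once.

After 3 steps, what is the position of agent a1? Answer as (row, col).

(0, 0)

t=1: a0@(1,0) a1@(0,0) a2@(0,2) a3@(0,1) a4@(0,0) a5@(4,3) | pheromone: 2 1 1 0 0 / 1 0 0 0 0 / 0 0 0 0 0 / 0 0 0 0 0 / 0 0 0 5 0 / 0 0 0 0 0
t=2: a0@(0,0) a1@(0,0) a2@(0,1) a3@(0,0) a4@(0,0) a5@(4,3) | pheromone: 5 1 0 0 0 / 0 0 0 0 0 / 0 0 0 0 0 / 0 0 0 0 0 / 0 0 0 5 0 / 0 0 0 0 0
t=3: a0@(0,0) a1@(0,0) a2@(0,0) a3@(0,0) a4@(0,0) a5@(4,3) | pheromone: 9 0 0 0 0 / 0 0 0 0 0 / 0 0 0 0 0 / 0 0 0 0 0 / 0 0 0 5 0 / 0 0 0 0 0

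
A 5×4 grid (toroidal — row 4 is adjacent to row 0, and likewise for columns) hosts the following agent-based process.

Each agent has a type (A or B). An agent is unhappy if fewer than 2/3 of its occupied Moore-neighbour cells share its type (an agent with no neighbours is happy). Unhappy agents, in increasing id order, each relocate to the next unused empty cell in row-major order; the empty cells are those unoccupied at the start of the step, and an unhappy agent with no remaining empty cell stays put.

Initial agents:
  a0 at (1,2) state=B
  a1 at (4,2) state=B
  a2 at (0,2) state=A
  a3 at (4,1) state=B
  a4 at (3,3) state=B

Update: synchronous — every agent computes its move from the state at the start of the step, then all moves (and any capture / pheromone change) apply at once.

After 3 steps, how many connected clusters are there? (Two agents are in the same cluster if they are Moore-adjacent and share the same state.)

2

t=1: a0@(0,0):B a1@(4,2):B a2@(0,1):A a3@(0,3):B a4@(3,3):B
t=2: a0@(0,2):B a1@(4,2):B a2@(1,0):A a3@(0,3):B a4@(3,3):B
t=3: a0@(0,2):B a1@(4,2):B a2@(0,0):A a3@(0,3):B a4@(3,3):B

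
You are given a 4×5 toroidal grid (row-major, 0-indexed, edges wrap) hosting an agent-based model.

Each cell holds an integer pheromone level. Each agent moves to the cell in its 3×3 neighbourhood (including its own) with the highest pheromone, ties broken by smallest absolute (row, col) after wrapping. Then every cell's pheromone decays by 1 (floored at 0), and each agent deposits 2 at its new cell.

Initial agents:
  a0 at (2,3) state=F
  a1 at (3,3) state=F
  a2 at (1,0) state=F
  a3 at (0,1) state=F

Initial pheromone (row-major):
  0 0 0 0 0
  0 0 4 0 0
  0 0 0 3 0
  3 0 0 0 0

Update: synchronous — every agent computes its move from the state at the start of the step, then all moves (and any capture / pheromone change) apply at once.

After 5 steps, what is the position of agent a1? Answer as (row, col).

(1, 2)

t=1: a0@(1,2) a1@(2,3) a2@(0,0) a3@(1,2) | pheromone: 2 0 0 0 0 / 0 0 7 0 0 / 0 0 0 4 0 / 2 0 0 0 0
t=2: a0@(1,2) a1@(1,2) a2@(0,0) a3@(1,2) | pheromone: 3 0 0 0 0 / 0 0 12 0 0 / 0 0 0 3 0 / 1 0 0 0 0
t=3: a0@(1,2) a1@(1,2) a2@(0,0) a3@(1,2) | pheromone: 4 0 0 0 0 / 0 0 17 0 0 / 0 0 0 2 0 / 0 0 0 0 0
t=4: a0@(1,2) a1@(1,2) a2@(0,0) a3@(1,2) | pheromone: 5 0 0 0 0 / 0 0 22 0 0 / 0 0 0 1 0 / 0 0 0 0 0
t=5: a0@(1,2) a1@(1,2) a2@(0,0) a3@(1,2) | pheromone: 6 0 0 0 0 / 0 0 27 0 0 / 0 0 0 0 0 / 0 0 0 0 0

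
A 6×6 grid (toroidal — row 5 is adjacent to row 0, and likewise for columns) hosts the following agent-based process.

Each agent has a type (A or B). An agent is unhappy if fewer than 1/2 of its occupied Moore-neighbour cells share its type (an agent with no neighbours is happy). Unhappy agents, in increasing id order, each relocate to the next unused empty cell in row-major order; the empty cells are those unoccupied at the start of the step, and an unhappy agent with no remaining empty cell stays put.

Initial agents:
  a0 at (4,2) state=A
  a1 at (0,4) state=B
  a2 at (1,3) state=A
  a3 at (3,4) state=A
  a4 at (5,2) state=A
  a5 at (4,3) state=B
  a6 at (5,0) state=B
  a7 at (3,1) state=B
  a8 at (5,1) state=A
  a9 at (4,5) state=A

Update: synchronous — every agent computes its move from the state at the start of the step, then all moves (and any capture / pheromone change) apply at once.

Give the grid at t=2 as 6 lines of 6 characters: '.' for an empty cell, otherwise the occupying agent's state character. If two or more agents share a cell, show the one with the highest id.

.A.BBB
B.....
......
....A.
..A..A
.AA...

t=1: a0@(4,2):A a1@(0,0):B a2@(0,1):A a3@(3,4):A a4@(5,2):A a5@(0,2):B a6@(0,3):B a7@(0,5):B a8@(5,1):A a9@(4,5):A
t=2: a0@(4,2):A a1@(0,4):B a2@(0,1):A a3@(3,4):A a4@(5,2):A a5@(1,0):B a6@(0,3):B a7@(0,5):B a8@(5,1):A a9@(4,5):A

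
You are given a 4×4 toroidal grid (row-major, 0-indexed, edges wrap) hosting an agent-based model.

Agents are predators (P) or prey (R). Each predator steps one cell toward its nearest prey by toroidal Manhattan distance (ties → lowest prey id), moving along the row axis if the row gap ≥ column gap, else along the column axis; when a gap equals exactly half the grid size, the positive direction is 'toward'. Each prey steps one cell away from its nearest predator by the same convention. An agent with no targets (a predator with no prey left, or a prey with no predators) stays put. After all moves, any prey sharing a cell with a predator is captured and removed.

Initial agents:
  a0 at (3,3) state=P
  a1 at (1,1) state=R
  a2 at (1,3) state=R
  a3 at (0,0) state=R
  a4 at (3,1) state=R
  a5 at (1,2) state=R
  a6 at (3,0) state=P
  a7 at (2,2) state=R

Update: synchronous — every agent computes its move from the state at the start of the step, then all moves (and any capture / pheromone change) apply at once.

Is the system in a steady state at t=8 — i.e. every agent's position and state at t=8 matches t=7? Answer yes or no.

t=1: a0@(0,3):P a1@(0,1):R a3@(1,0):R a4@(3,2):R a5@(0,2):R a6@(0,0):P a7@(1,2):R
t=2: a0@(0,2):P a3@(2,0):R a4@(2,2):R a6@(0,1):P a7@(2,2):R
t=3: a0@(1,2):P a3@(1,0):R a6@(1,1):P
t=4: a0@(1,3):P a6@(1,0):P
t=5: (unchanged — steady state)

yes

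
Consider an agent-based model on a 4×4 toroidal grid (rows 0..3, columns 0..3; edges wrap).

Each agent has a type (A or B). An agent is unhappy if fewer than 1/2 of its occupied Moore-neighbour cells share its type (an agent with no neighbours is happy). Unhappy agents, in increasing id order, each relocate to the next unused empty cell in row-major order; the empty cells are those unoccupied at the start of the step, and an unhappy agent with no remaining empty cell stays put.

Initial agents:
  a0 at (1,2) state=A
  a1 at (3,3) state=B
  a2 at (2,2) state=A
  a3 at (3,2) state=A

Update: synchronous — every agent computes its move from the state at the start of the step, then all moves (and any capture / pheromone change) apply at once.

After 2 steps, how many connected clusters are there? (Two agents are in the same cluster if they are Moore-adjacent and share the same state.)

2

t=1: a0@(1,2):A a1@(0,0):B a2@(2,2):A a3@(3,2):A
t=2: (unchanged — steady state)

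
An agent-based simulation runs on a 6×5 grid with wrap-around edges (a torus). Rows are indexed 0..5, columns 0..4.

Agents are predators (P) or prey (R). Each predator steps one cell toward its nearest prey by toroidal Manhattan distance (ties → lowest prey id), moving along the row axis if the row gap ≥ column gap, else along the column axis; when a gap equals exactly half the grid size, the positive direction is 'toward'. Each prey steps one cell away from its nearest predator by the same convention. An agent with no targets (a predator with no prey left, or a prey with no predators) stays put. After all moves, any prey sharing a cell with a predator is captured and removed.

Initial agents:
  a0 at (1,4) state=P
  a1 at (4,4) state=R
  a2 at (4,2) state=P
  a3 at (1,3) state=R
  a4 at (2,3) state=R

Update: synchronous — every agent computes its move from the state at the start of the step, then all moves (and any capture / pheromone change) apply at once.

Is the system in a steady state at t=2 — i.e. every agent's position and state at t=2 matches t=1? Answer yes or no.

no

t=1: a0@(1,3):P a1@(4,0):R a2@(4,3):P a3@(1,2):R a4@(3,3):R
t=2: a0@(1,2):P a1@(4,1):R a2@(3,3):P a3@(1,1):R a4@(2,3):R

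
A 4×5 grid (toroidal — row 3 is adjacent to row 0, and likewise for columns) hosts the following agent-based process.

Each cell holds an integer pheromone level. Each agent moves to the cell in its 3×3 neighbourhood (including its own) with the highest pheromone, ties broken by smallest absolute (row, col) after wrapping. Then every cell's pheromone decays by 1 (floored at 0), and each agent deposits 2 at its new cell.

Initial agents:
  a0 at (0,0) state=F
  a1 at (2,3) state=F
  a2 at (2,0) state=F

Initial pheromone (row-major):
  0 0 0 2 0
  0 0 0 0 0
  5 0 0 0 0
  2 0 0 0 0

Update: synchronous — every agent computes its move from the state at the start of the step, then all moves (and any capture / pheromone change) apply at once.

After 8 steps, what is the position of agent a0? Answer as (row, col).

(2, 0)

t=1: a0@(3,0) a1@(1,2) a2@(2,0) | pheromone: 0 0 0 1 0 / 0 0 2 0 0 / 6 0 0 0 0 / 3 0 0 0 0
t=2: a0@(2,0) a1@(1,2) a2@(2,0) | pheromone: 0 0 0 0 0 / 0 0 3 0 0 / 9 0 0 0 0 / 2 0 0 0 0
t=3: a0@(2,0) a1@(1,2) a2@(2,0) | pheromone: 0 0 0 0 0 / 0 0 4 0 0 / 12 0 0 0 0 / 1 0 0 0 0
t=4: a0@(2,0) a1@(1,2) a2@(2,0) | pheromone: 0 0 0 0 0 / 0 0 5 0 0 / 15 0 0 0 0 / 0 0 0 0 0
t=5: a0@(2,0) a1@(1,2) a2@(2,0) | pheromone: 0 0 0 0 0 / 0 0 6 0 0 / 18 0 0 0 0 / 0 0 0 0 0
t=6: a0@(2,0) a1@(1,2) a2@(2,0) | pheromone: 0 0 0 0 0 / 0 0 7 0 0 / 21 0 0 0 0 / 0 0 0 0 0
t=7: a0@(2,0) a1@(1,2) a2@(2,0) | pheromone: 0 0 0 0 0 / 0 0 8 0 0 / 24 0 0 0 0 / 0 0 0 0 0
t=8: a0@(2,0) a1@(1,2) a2@(2,0) | pheromone: 0 0 0 0 0 / 0 0 9 0 0 / 27 0 0 0 0 / 0 0 0 0 0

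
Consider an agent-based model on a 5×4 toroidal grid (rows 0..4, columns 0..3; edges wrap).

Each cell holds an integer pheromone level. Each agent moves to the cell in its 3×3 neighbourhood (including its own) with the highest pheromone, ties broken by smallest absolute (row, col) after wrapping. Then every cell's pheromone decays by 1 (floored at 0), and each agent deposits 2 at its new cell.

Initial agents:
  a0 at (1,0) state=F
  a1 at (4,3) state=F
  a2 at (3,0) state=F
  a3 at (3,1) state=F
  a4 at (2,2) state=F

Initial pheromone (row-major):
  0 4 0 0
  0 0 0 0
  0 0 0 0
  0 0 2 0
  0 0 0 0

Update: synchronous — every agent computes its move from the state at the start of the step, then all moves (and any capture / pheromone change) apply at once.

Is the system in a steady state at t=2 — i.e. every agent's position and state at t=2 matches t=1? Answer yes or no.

t=1: a0@(0,1) a1@(3,2) a2@(2,0) a3@(3,2) a4@(3,2) | pheromone: 0 5 0 0 / 0 0 0 0 / 2 0 0 0 / 0 0 7 0 / 0 0 0 0
t=2: a0@(0,1) a1@(3,2) a2@(2,0) a3@(3,2) a4@(3,2) | pheromone: 0 6 0 0 / 0 0 0 0 / 3 0 0 0 / 0 0 12 0 / 0 0 0 0

yes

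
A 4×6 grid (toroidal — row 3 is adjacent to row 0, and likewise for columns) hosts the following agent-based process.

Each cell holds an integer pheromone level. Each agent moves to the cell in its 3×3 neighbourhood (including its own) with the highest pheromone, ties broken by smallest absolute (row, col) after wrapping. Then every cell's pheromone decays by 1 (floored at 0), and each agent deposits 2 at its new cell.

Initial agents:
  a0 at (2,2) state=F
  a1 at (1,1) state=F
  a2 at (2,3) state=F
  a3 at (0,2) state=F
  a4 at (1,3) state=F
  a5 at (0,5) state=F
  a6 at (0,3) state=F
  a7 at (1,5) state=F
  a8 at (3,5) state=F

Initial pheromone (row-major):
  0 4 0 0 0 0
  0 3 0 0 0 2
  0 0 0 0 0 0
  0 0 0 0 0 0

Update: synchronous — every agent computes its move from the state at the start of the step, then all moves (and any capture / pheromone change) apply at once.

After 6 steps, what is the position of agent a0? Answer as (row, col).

t=1: a0@(1,1) a1@(0,1) a2@(1,2) a3@(0,1) a4@(0,2) a5@(1,5) a6@(0,2) a7@(1,5) a8@(0,0) | pheromone: 2 7 4 0 0 0 / 0 4 2 0 0 5 / 0 0 0 0 0 0 / 0 0 0 0 0 0
t=2: a0@(0,1) a1@(0,1) a2@(0,1) a3@(0,1) a4@(0,1) a5@(1,5) a6@(0,1) a7@(1,5) a8@(0,1) | pheromone: 1 20 3 0 0 0 / 0 3 1 0 0 8 / 0 0 0 0 0 0 / 0 0 0 0 0 0
t=3: a0@(0,1) a1@(0,1) a2@(0,1) a3@(0,1) a4@(0,1) a5@(1,5) a6@(0,1) a7@(1,5) a8@(0,1) | pheromone: 0 33 2 0 0 0 / 0 2 0 0 0 11 / 0 0 0 0 0 0 / 0 0 0 0 0 0
t=4: a0@(0,1) a1@(0,1) a2@(0,1) a3@(0,1) a4@(0,1) a5@(1,5) a6@(0,1) a7@(1,5) a8@(0,1) | pheromone: 0 46 1 0 0 0 / 0 1 0 0 0 14 / 0 0 0 0 0 0 / 0 0 0 0 0 0
t=5: a0@(0,1) a1@(0,1) a2@(0,1) a3@(0,1) a4@(0,1) a5@(1,5) a6@(0,1) a7@(1,5) a8@(0,1) | pheromone: 0 59 0 0 0 0 / 0 0 0 0 0 17 / 0 0 0 0 0 0 / 0 0 0 0 0 0
t=6: a0@(0,1) a1@(0,1) a2@(0,1) a3@(0,1) a4@(0,1) a5@(1,5) a6@(0,1) a7@(1,5) a8@(0,1) | pheromone: 0 72 0 0 0 0 / 0 0 0 0 0 20 / 0 0 0 0 0 0 / 0 0 0 0 0 0

(0, 1)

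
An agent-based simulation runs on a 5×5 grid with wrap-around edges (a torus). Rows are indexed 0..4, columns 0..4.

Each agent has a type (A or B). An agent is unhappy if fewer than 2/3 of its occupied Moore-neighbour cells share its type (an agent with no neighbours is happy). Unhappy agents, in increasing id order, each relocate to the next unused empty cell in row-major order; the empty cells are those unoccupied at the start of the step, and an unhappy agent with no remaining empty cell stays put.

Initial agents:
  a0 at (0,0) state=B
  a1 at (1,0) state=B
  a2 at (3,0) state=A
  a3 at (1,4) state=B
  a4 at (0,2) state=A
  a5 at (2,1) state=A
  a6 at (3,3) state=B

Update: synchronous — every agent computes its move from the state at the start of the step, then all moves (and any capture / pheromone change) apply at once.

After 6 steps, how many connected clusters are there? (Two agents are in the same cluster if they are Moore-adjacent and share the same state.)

4

t=1: a0@(0,0):B a1@(1,0):B a2@(3,0):A a3@(1,4):B a4@(0,2):A a5@(0,1):A a6@(3,3):B
t=2: a0@(0,0):B a1@(1,0):B a2@(3,0):A a3@(1,4):B a4@(0,2):A a5@(0,3):A a6@(3,3):B
t=3: a0@(0,0):B a1@(1,0):B a2@(3,0):A a3@(1,4):B a4@(0,2):A a5@(0,1):A a6@(3,3):B
t=4: a0@(0,0):B a1@(1,0):B a2@(3,0):A a3@(1,4):B a4@(0,2):A a5@(0,3):A a6@(3,3):B
t=5: a0@(0,0):B a1@(1,0):B a2@(3,0):A a3@(1,4):B a4@(0,2):A a5@(0,1):A a6@(3,3):B
t=6: a0@(0,0):B a1@(1,0):B a2@(3,0):A a3@(1,4):B a4@(0,2):A a5@(0,3):A a6@(3,3):B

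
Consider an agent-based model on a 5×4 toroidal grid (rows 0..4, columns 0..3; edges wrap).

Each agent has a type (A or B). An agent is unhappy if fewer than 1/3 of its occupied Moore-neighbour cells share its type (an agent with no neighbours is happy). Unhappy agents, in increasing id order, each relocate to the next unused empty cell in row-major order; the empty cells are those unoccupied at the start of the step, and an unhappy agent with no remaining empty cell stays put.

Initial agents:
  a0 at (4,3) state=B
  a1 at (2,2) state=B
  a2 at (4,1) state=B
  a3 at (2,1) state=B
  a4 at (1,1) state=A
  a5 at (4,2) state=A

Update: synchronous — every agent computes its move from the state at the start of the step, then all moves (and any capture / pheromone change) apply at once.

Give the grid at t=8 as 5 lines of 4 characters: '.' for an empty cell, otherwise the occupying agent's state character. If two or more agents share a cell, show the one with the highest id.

t=1: a0@(0,0):B a1@(2,2):B a2@(0,1):B a3@(2,1):B a4@(0,2):A a5@(0,3):A
t=2: (unchanged — steady state)

BBAA
....
.BB.
....
....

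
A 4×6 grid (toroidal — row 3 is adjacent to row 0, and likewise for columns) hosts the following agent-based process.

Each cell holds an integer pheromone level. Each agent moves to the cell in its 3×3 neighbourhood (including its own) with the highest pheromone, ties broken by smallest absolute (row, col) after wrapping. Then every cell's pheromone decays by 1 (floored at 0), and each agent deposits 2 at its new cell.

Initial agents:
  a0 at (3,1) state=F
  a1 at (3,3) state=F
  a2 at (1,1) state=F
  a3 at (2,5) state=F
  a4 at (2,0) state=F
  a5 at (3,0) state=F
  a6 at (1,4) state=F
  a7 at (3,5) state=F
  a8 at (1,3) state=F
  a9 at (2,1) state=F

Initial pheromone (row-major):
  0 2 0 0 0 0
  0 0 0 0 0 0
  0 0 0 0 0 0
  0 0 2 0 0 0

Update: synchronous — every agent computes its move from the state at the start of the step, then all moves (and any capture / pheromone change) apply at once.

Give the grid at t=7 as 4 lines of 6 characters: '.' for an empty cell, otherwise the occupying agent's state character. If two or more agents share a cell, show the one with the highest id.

t=1: a0@(0,1) a1@(3,2) a2@(0,1) a3@(1,0) a4@(1,0) a5@(0,1) a6@(0,3) a7@(0,0) a8@(0,2) a9@(3,2) | pheromone: 2 7 2 2 0 0 / 4 0 0 0 0 0 / 0 0 0 0 0 0 / 0 0 5 0 0 0
t=2: a0@(0,1) a1@(0,1) a2@(0,1) a3@(0,1) a4@(0,1) a5@(0,1) a6@(3,2) a7@(0,1) a8@(0,1) a9@(0,1) | pheromone: 1 24 1 1 0 0 / 3 0 0 0 0 0 / 0 0 0 0 0 0 / 0 0 6 0 0 0
t=3: a0@(0,1) a1@(0,1) a2@(0,1) a3@(0,1) a4@(0,1) a5@(0,1) a6@(0,1) a7@(0,1) a8@(0,1) a9@(0,1) | pheromone: 0 43 0 0 0 0 / 2 0 0 0 0 0 / 0 0 0 0 0 0 / 0 0 5 0 0 0
t=4: a0@(0,1) a1@(0,1) a2@(0,1) a3@(0,1) a4@(0,1) a5@(0,1) a6@(0,1) a7@(0,1) a8@(0,1) a9@(0,1) | pheromone: 0 62 0 0 0 0 / 1 0 0 0 0 0 / 0 0 0 0 0 0 / 0 0 4 0 0 0
t=5: a0@(0,1) a1@(0,1) a2@(0,1) a3@(0,1) a4@(0,1) a5@(0,1) a6@(0,1) a7@(0,1) a8@(0,1) a9@(0,1) | pheromone: 0 81 0 0 0 0 / 0 0 0 0 0 0 / 0 0 0 0 0 0 / 0 0 3 0 0 0
t=6: a0@(0,1) a1@(0,1) a2@(0,1) a3@(0,1) a4@(0,1) a5@(0,1) a6@(0,1) a7@(0,1) a8@(0,1) a9@(0,1) | pheromone: 0 100 0 0 0 0 / 0 0 0 0 0 0 / 0 0 0 0 0 0 / 0 0 2 0 0 0
t=7: a0@(0,1) a1@(0,1) a2@(0,1) a3@(0,1) a4@(0,1) a5@(0,1) a6@(0,1) a7@(0,1) a8@(0,1) a9@(0,1) | pheromone: 0 119 0 0 0 0 / 0 0 0 0 0 0 / 0 0 0 0 0 0 / 0 0 1 0 0 0

.F....
......
......
......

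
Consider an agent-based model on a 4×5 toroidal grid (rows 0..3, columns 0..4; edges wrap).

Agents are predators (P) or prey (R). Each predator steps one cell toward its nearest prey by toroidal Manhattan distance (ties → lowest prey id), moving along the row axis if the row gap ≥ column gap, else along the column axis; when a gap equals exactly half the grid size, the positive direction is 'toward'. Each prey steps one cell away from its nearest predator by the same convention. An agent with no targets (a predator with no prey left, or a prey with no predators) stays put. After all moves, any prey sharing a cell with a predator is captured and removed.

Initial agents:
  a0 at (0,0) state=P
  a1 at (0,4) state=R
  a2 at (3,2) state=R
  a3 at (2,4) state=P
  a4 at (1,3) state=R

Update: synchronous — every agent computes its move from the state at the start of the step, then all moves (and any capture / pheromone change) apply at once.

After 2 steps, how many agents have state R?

3

t=1: a0@(0,4):P a1@(0,3):R a2@(3,3):R a3@(3,4):P a4@(0,3):R
t=2: a0@(0,3):P a1@(0,2):R a2@(3,2):R a3@(3,3):P a4@(0,2):R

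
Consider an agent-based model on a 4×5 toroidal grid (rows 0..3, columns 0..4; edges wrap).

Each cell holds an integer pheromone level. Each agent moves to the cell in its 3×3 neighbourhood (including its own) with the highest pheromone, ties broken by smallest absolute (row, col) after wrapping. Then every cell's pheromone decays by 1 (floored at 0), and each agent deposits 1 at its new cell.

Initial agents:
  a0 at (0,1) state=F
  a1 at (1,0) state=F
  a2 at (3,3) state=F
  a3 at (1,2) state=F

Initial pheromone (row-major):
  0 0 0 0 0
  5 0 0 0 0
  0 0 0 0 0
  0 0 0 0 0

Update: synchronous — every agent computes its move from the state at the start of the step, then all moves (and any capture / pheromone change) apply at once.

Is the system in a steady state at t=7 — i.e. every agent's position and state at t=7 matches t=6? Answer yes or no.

yes

t=1: a0@(1,0) a1@(1,0) a2@(0,2) a3@(0,1) | pheromone: 0 1 1 0 0 / 6 0 0 0 0 / 0 0 0 0 0 / 0 0 0 0 0
t=2: a0@(1,0) a1@(1,0) a2@(0,1) a3@(1,0) | pheromone: 0 1 0 0 0 / 8 0 0 0 0 / 0 0 0 0 0 / 0 0 0 0 0
t=3: a0@(1,0) a1@(1,0) a2@(1,0) a3@(1,0) | pheromone: 0 0 0 0 0 / 11 0 0 0 0 / 0 0 0 0 0 / 0 0 0 0 0
t=4: a0@(1,0) a1@(1,0) a2@(1,0) a3@(1,0) | pheromone: 0 0 0 0 0 / 14 0 0 0 0 / 0 0 0 0 0 / 0 0 0 0 0
t=5: a0@(1,0) a1@(1,0) a2@(1,0) a3@(1,0) | pheromone: 0 0 0 0 0 / 17 0 0 0 0 / 0 0 0 0 0 / 0 0 0 0 0
t=6: a0@(1,0) a1@(1,0) a2@(1,0) a3@(1,0) | pheromone: 0 0 0 0 0 / 20 0 0 0 0 / 0 0 0 0 0 / 0 0 0 0 0
t=7: a0@(1,0) a1@(1,0) a2@(1,0) a3@(1,0) | pheromone: 0 0 0 0 0 / 23 0 0 0 0 / 0 0 0 0 0 / 0 0 0 0 0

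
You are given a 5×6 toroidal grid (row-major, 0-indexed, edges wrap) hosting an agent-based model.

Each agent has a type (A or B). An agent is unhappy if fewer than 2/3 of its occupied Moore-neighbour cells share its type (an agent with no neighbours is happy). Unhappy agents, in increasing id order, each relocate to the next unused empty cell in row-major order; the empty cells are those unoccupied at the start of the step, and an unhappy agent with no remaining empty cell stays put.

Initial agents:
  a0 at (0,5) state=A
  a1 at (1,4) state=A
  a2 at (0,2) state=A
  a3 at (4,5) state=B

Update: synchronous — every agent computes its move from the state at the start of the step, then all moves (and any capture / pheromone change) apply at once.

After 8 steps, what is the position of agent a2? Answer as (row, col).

(0, 4)

t=1: a0@(0,0):A a1@(1,4):A a2@(0,2):A a3@(0,1):B
t=2: a0@(0,3):A a1@(1,4):A a2@(0,4):A a3@(0,5):B
t=3: a0@(0,3):A a1@(1,4):A a2@(0,4):A a3@(0,0):B
t=4: (unchanged — steady state)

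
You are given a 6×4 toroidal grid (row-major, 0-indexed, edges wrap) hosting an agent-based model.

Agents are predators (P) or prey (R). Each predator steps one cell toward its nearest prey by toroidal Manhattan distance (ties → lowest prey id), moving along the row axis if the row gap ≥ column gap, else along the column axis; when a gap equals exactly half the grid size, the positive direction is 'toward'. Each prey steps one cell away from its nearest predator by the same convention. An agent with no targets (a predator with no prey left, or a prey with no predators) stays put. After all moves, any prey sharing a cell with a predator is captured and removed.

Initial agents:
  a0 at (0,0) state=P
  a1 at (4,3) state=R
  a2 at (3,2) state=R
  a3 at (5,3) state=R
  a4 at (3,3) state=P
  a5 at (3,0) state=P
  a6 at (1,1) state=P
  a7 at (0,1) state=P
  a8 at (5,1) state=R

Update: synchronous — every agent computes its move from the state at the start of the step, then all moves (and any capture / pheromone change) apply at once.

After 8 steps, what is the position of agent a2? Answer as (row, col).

t=1: a0@(5,0):P a1@(5,3):R a2@(3,1):R a4@(4,3):P a5@(4,0):P a6@(0,1):P a7@(5,1):P a8@(4,1):R
t=2: a0@(5,3):P a1@(5,2):R a2@(2,1):R a4@(5,3):P a5@(4,1):P a6@(5,1):P a7@(4,1):P a8@(4,2):R
t=3: a0@(5,2):P a1@(5,1):R a2@(1,1):R a4@(5,2):P a5@(4,2):P a6@(5,2):P a7@(4,2):P a8@(4,3):R
t=4: a0@(5,1):P a1@(5,0):R a2@(2,1):R a4@(5,1):P a5@(4,3):P a6@(5,1):P a7@(4,3):P a8@(4,0):R
t=5: a0@(5,0):P a1@(5,3):R a2@(1,1):R a4@(5,0):P a5@(4,0):P a6@(5,0):P a7@(4,0):P a8@(4,1):R
t=6: a0@(5,3):P a1@(5,2):R a2@(2,1):R a4@(5,3):P a5@(4,1):P a6@(5,3):P a7@(4,1):P a8@(4,2):R
t=7: a0@(5,2):P a1@(5,1):R a2@(1,1):R a4@(5,2):P a5@(4,2):P a6@(5,2):P a7@(4,2):P a8@(4,3):R
t=8: a0@(5,1):P a1@(5,0):R a2@(2,1):R a4@(5,1):P a5@(4,3):P a6@(5,1):P a7@(4,3):P a8@(4,0):R

(2, 1)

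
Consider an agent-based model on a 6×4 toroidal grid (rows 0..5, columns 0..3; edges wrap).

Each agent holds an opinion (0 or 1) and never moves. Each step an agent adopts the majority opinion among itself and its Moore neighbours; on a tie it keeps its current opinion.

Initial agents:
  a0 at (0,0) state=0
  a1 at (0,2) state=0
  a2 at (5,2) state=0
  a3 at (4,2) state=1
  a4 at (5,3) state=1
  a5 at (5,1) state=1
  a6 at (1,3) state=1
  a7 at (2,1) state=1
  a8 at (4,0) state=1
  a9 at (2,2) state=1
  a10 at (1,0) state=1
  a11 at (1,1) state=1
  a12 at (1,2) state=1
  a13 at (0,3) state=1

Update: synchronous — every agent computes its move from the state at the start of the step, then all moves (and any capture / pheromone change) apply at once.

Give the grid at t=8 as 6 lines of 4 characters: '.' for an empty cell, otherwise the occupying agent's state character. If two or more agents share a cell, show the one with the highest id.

1.11
1111
.11.
....
1.1.
.111

t=1: a0@(0,0):1 a1@(0,2):1 a2@(5,2):1 a3@(4,2):1 a4@(5,3):1 a5@(5,1):1 a6@(1,3):1 a7@(2,1):1 a8@(4,0):1 a9@(2,2):1 a10@(1,0):1 a11@(1,1):1 a12@(1,2):1 a13@(0,3):1
t=2: (unchanged — steady state)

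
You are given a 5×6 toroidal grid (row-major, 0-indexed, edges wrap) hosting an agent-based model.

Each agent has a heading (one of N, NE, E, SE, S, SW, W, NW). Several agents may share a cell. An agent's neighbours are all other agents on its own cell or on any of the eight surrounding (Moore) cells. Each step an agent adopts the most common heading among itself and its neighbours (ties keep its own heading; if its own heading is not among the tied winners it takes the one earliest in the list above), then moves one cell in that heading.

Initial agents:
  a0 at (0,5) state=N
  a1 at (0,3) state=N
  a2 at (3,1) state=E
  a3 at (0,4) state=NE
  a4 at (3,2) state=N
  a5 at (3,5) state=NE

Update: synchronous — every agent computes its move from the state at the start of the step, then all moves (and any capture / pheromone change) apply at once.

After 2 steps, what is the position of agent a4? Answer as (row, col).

t=1: a0@(4,5):N a1@(4,3):N a2@(3,2):E a3@(4,4):N a4@(2,2):N a5@(2,0):NE
t=2: a0@(3,5):N a1@(3,3):N a2@(2,2):N a3@(3,4):N a4@(1,2):N a5@(1,1):NE

(1, 2)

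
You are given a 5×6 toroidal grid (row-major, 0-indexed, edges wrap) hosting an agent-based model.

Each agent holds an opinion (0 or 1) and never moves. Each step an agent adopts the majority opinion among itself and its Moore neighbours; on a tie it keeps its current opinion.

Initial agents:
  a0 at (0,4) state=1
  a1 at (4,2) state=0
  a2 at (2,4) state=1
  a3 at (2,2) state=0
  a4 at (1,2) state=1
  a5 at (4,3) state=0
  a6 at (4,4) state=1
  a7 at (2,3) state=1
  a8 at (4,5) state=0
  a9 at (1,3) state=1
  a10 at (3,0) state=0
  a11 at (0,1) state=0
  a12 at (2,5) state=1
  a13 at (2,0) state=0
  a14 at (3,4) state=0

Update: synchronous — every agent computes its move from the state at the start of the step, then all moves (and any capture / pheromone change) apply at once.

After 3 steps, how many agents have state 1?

5

t=1: a0@(0,4):1 a1@(4,2):0 a2@(2,4):1 a3@(2,2):1 a4@(1,2):1 a5@(4,3):0 a6@(4,4):0 a7@(2,3):1 a8@(4,5):0 a9@(1,3):1 a10@(3,0):0 a11@(0,1):0 a12@(2,5):0 a13@(2,0):0 a14@(3,4):1
t=2: a0@(0,4):0 a1@(4,2):0 a2@(2,4):1 a3@(2,2):1 a4@(1,2):1 a5@(4,3):0 a6@(4,4):0 a7@(2,3):1 a8@(4,5):0 a9@(1,3):1 a10@(3,0):0 a11@(0,1):0 a12@(2,5):0 a13@(2,0):0 a14@(3,4):0
t=3: (unchanged — steady state)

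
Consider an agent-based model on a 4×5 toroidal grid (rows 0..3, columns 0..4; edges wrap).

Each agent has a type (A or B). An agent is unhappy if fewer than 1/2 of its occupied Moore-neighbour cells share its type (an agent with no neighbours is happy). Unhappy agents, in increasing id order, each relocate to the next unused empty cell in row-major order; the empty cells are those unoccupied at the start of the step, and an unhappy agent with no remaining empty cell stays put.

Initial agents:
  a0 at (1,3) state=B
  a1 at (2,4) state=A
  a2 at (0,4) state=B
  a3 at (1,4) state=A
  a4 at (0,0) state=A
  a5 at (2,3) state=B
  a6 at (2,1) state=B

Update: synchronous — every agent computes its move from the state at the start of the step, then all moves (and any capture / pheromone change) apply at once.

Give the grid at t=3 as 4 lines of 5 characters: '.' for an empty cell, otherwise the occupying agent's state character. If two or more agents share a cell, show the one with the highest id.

.BAB.
A....
ABB..
.....

t=1: a0@(1,3):B a1@(0,1):A a2@(0,2):B a3@(0,3):A a4@(0,0):A a5@(1,0):B a6@(2,1):B
t=2: a0@(1,3):B a1@(0,4):A a2@(1,1):B a3@(1,2):A a4@(0,0):A a5@(1,4):B a6@(2,1):B
t=3: a0@(0,1):B a1@(0,2):A a2@(0,3):B a3@(1,0):A a4@(2,0):A a5@(2,2):B a6@(2,1):B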